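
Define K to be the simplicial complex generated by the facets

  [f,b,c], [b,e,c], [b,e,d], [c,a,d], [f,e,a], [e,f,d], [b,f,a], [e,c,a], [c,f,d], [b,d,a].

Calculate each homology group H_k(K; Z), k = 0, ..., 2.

H_0 = Z,  H_1 = Z/2,  H_2 = 0.

Fix the vertex order a < b < c < d < e < f and write every simplex with vertices in increasing order. Then dim K = 2 and the simplices of K are:

  0-simplices (6): a, b, c, d, e, f
  1-simplices (15): ab, ac, ad, ae, af, bc, bd, be, bf, cd, ce, cf, de, df, ef
  2-simplices (10): abd, abf, acd, ace, aef, bce, bcf, bde, cdf, def

so the chain groups are C_0 ≅ Z^6, C_1 ≅ Z^15, C_2 ≅ Z^10.

∂_1: C_1 → C_0 maps an edge to its endpoints' difference, ∂[p,q] = q − p. For instance
  ∂bc = c − b.
This gives a 6×15 integer matrix of rank 5; reducing to Smith normal form yields diagonal entries (1,1,1,1,1).

∂_2: C_2 → C_1 acts by ∂[p,q,r] = [q,r] − [p,r] + [p,q]. For instance
  ∂bcf = cf − bf + bc,
  ∂def = ef − df + de.
The 15×10 boundary matrix has rank 10 and Smith normal form diag(1,1,1,1,1,1,1,1,1,2).

Now H_k = ker ∂_k / im ∂_{k+1}, so:

  H_0: rank C_0 − rank ∂_1 = 6 − 5 = 1, and the invariant factors of ∂_1 are all 1, so H_0 ≅ Z.
  H_1: rank ker ∂_1 − rank ∂_2 = (15 − 5) − 10 = 0, and ∂_2 has invariant factor 2 > 1, so H_1 ≅ Z/2.
  H_2: rank ker ∂_2 − rank ∂_3 = (10 − 10) − 0 = 0, and there is no ∂_3, so H_2 ≅ 0.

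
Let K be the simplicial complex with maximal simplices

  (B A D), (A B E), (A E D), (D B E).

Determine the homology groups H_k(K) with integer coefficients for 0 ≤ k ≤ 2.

Order the vertices as A < B < D < E. Listing each simplex with vertices in this order, K has dimension 2 with simplices:

  0-simplices (4): A, B, D, E
  1-simplices (6): AB, AD, AE, BD, BE, DE
  2-simplices (4): ABD, ABE, ADE, BDE

giving chain groups C_0 ≅ Z^4, C_1 ≅ Z^6, C_2 ≅ Z^4.

Boundary ∂_1: C_1 → C_0 sends each edge [p,q] (with p < q) to q − p. For instance
  ∂AD = D − A.
This gives a 4×6 integer matrix of rank 3; reducing to Smith normal form yields diagonal entries (1,1,1).

Boundary ∂_2: C_2 → C_1 acts by ∂[p,q,r] = [q,r] − [p,r] + [p,q]. For instance
  ∂ABE = BE − AE + AB,
  ∂BDE = DE − BE + BD.
As a 6×4 matrix over Z this has rank 3, with invariant factors (1,1,1).

Now H_k = ker ∂_k / im ∂_{k+1}, so:

  H_0: rank C_0 − rank ∂_1 = 4 − 3 = 1, and the invariant factors of ∂_1 are all 1, so H_0 ≅ Z.
  H_1: rank ker ∂_1 − rank ∂_2 = (6 − 3) − 3 = 0, and the invariant factors of ∂_2 are all 1, so H_1 ≅ 0.
  H_2: rank ker ∂_2 − rank ∂_3 = (4 − 3) − 0 = 1, and there is no ∂_3, so H_2 ≅ Z.

H_0 = Z,  H_1 = 0,  H_2 = Z.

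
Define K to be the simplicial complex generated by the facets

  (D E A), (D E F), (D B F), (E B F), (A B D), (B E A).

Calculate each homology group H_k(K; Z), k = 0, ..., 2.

We work with the vertex ordering A < B < D < E < F. The simplices of K, each written with vertices in increasing order, are:

  0-simplices (5): A, B, D, E, F
  1-simplices (9): AB, AD, AE, BD, BE, BF, DE, DF, EF
  2-simplices (6): ABD, ABE, ADE, BDF, BEF, DEF

giving chain groups C_0 ≅ Z^5, C_1 ≅ Z^9, C_2 ≅ Z^6.

∂_1: C_1 → C_0 is given by ∂[p,q] = [q] − [p].
The resulting 5×9 matrix has rank 4, and its Smith normal form has invariant factors (1,1,1,1).

Boundary ∂_2: C_2 → C_1 acts by ∂[p,q,r] = [q,r] − [p,r] + [p,q]. For instance
  ∂BDF = DF − BF + BD,
  ∂ADE = DE − AE + AD.
As a 9×6 matrix over Z this has rank 5, with invariant factors (1,1,1,1,1).

Now H_k = ker ∂_k / im ∂_{k+1}, so:

  H_0: rank C_0 − rank ∂_1 = 5 − 4 = 1, and the invariant factors of ∂_1 are all 1, so H_0 ≅ Z.
  H_1: rank ker ∂_1 − rank ∂_2 = (9 − 4) − 5 = 0, and the invariant factors of ∂_2 are all 1, so H_1 ≅ 0.
  H_2: rank ker ∂_2 − rank ∂_3 = (6 − 5) − 0 = 1, and there is no ∂_3, so H_2 ≅ Z.

H_0 ≅ Z,  H_1 = 0,  H_2 ≅ Z.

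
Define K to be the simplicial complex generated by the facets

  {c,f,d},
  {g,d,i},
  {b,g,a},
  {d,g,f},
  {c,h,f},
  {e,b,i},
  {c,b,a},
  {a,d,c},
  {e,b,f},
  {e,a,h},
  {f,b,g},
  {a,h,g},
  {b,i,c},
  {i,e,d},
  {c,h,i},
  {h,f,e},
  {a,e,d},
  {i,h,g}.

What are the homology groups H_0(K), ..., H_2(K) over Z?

We work with the vertex ordering a < b < c < d < e < f < g < h < i. The simplices of K, each written with vertices in increasing order, are:

  0-simplices (9): a, b, c, d, e, f, g, h, i
  1-simplices (27): ab, ac, ad, ae, ag, ah, bc, be, bf, bg, bi, cd, cf, ch, ci, de, df, dg, di, ef, eh, ei, fg, fh, gh, gi, hi
  2-simplices (18): abc, abg, acd, ade, aeh, agh, bci, bef, bei, bfg, cdf, cfh, chi, dei, dfg, dgi, efh, ghi

giving chain groups C_0 ≅ Z^9, C_1 ≅ Z^27, C_2 ≅ Z^18.

Boundary ∂_1: C_1 → C_0 sends each edge [p,q] (with p < q) to q − p. For instance
  ∂be = e − b.
The resulting 9×27 matrix has rank 8, and its Smith normal form has invariant factors (1,1,1,1,1,1,1,1).

The boundary map ∂_2: C_2 → C_1 sends each 2-simplex [p,q,r] to [q,r] − [p,r] + [p,q]. For instance
  ∂bei = ei − bi + be,
  ∂bfg = fg − bg + bf.
The resulting 27×18 matrix has rank 17, and its Smith normal form has invariant factors (1,1,1,1,1,1,1,1,1,1,1,1,1,1,1,1,1).

Computing H_k = (kernel of ∂_k) / (image of ∂_{k+1}):

  H_0: rank C_0 − rank ∂_1 = 9 − 8 = 1, and the invariant factors of ∂_1 are all 1, so H_0 ≅ Z.
  H_1: rank ker ∂_1 − rank ∂_2 = (27 − 8) − 17 = 2, and the invariant factors of ∂_2 are all 1, so H_1 ≅ Z^2.
  H_2: rank ker ∂_2 − rank ∂_3 = (18 − 17) − 0 = 1, and there is no ∂_3, so H_2 ≅ Z.

H_0 ≅ Z,  H_1 ≅ Z^2,  H_2 ≅ Z.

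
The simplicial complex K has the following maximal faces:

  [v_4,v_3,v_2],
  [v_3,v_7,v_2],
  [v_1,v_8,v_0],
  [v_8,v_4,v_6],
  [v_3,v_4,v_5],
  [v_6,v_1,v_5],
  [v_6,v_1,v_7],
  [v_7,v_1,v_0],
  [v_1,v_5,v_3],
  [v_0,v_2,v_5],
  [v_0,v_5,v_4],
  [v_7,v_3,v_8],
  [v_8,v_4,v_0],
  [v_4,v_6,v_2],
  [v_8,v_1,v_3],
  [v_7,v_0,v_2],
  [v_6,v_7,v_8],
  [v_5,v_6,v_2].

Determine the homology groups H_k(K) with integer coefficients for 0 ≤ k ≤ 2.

Take the total order v_0 < v_1 < v_2 < v_3 < v_4 < v_5 < v_6 < v_7 < v_8 on the vertex set. Then K (dimension 2) consists of the simplices:

  0-simplices (9): [v_0], [v_1], [v_2], [v_3], [v_4], [v_5], [v_6], [v_7], [v_8]
  1-simplices (27): (27 of them)
  2-simplices (18): (18 of them)

Hence C_0 ≅ Z^9, C_1 ≅ Z^27, C_2 ≅ Z^18.

∂_1: C_1 → C_0 sends each edge [p,q] (with p < q) to q − p. For instance
  ∂[v_2,v_4] = [v_4] − [v_2].
This gives a 9×27 integer matrix of rank 8; reducing to Smith normal form yields diagonal entries (1,1,1,1,1,1,1,1).

∂_2: C_2 → C_1 sends each 2-simplex [p,q,r] to [q,r] − [p,r] + [p,q]. For instance
  ∂[v_0,v_2,v_5] = [v_2,v_5] − [v_0,v_5] + [v_0,v_2],
  ∂[v_4,v_6,v_8] = [v_6,v_8] − [v_4,v_8] + [v_4,v_6].
As a 27×18 matrix over Z this has rank 18, with invariant factors (1,1,1,1,1,1,1,1,1,1,1,1,1,1,1,1,1,2).

From H_k ≅ ker(∂_k) / im(∂_{k+1}) we obtain:

  H_0: rank C_0 − rank ∂_1 = 9 − 8 = 1, and the invariant factors of ∂_1 are all 1, so H_0 = Z.
  H_1: rank ker ∂_1 − rank ∂_2 = (27 − 8) − 18 = 1, and ∂_2 has invariant factor 2 > 1, so H_1 = Z ⊕ Z/2.
  H_2: rank ker ∂_2 − rank ∂_3 = (18 − 18) − 0 = 0, and there is no ∂_3, so H_2 = 0.

As a check, the Euler characteristic is 9 − 27 + 18 = 0, which agrees with 1 − 1 + 0 = 0.
(K is a triangulation of the Klein bottle.)

H_0 = Z,  H_1 = Z ⊕ Z/2,  H_2 = 0.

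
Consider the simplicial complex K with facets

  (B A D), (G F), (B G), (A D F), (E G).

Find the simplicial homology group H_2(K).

H_2 ≅ 0.

Take the total order A < B < D < E < F < G on the vertex set. Then K (dimension 2) consists of the simplices:

  0-simplices (6): A, B, D, E, F, G
  1-simplices (8): AB, AD, AF, BD, BG, DF, EG, FG
  2-simplices (2): ABD, ADF

giving chain groups C_0 ≅ Z^6, C_1 ≅ Z^8, C_2 ≅ Z^2.

Boundary ∂_1: C_1 → C_0 is given by ∂[p,q] = [q] − [p]. For instance
  ∂AB = B − A.
The 6×8 boundary matrix has rank 5 and Smith normal form diag(1,1,1,1,1).

∂_2: C_2 → C_1 acts by ∂[p,q,r] = [q,r] − [p,r] + [p,q]. For instance
  ∂ADF = DF − AF + AD,
  ∂ABD = BD − AD + AB.
The 8×2 boundary matrix has rank 2 and Smith normal form diag(1,1).

Now H_k = ker ∂_k / im ∂_{k+1}, so:

  H_2: rank ker ∂_2 − rank ∂_3 = (2 − 2) − 0 = 0, and there is no ∂_3, so H_2 ≅ 0.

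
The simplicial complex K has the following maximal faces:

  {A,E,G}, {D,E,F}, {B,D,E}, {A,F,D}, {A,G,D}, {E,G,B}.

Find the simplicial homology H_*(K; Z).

H_0 = Z,  H_1 = Z,  H_2 = 0.

Order the vertices as A < B < D < E < F < G. Listing each simplex with vertices in this order, K has dimension 2 with simplices:

  0-simplices (6): A, B, D, E, F, G
  1-simplices (12): AD, AE, AF, AG, BD, BE, BG, DE, DF, DG, EF, EG
  2-simplices (6): ADF, ADG, AEG, BDE, BEG, DEF

Hence C_0 ≅ Z^6, C_1 ≅ Z^12, C_2 ≅ Z^6.

The boundary map ∂_1: C_1 → C_0 is given by ∂[p,q] = [q] − [p]. For instance
  ∂DF = F − D.
This gives a 6×12 integer matrix of rank 5; reducing to Smith normal form yields diagonal entries (1,1,1,1,1).

Boundary ∂_2: C_2 → C_1 sends each 2-simplex [p,q,r] to [q,r] − [p,r] + [p,q]. For instance
  ∂AEG = EG − AG + AE,
  ∂DEF = EF − DF + DE.
The resulting 12×6 matrix has rank 6, and its Smith normal form has invariant factors (1,1,1,1,1,1).

Computing H_k = (kernel of ∂_k) / (image of ∂_{k+1}):

  H_0: rank C_0 − rank ∂_1 = 6 − 5 = 1, and the invariant factors of ∂_1 are all 1, so H_0 = Z.
  H_1: rank ker ∂_1 − rank ∂_2 = (12 − 5) − 6 = 1, and the invariant factors of ∂_2 are all 1, so H_1 = Z.
  H_2: rank ker ∂_2 − rank ∂_3 = (6 − 6) − 0 = 0, and there is no ∂_3, so H_2 = 0.

As a check, the Euler characteristic is 6 − 12 + 6 = 0, which agrees with 1 − 1 + 0 = 0.
(K is a triangulation of the cylinder S^1 x I.)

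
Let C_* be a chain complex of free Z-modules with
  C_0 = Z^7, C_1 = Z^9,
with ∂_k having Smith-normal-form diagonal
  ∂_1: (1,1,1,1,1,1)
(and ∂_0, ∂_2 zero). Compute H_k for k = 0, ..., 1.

H_0: b_0 = 7 − 0 − 6 = 1; torsion from ∂_1 factors > 1: none. So H_0 ≅ Z.
H_1: b_1 = 9 − 6 − 0 = 3; torsion from ∂_2 factors > 1: none. So H_1 ≅ Z^3.

H_0 ≅ Z,  H_1 ≅ Z^3.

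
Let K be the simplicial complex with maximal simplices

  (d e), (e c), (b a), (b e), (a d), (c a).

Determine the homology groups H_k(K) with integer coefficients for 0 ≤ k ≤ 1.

H_0 ≅ Z,  H_1 ≅ Z^2.

Take the total order a < b < c < d < e on the vertex set. Then K (dimension 1) consists of the simplices:

  0-simplices (5): a, b, c, d, e
  1-simplices (6): ab, ac, ad, be, ce, de

giving chain groups C_0 ≅ Z^5, C_1 ≅ Z^6.

The boundary map ∂_1: C_1 → C_0 sends each edge [p,q] (with p < q) to q − p. For instance
  ∂ce = e − c.
This gives a 5×6 integer matrix of rank 4; reducing to Smith normal form yields diagonal entries (1,1,1,1).

From H_k ≅ ker(∂_k) / im(∂_{k+1}) we obtain:

  H_0: rank C_0 − rank ∂_1 = 5 − 4 = 1, and the invariant factors of ∂_1 are all 1, so H_0 ≅ Z.
  H_1: rank ker ∂_1 − rank ∂_2 = (6 − 4) − 0 = 2, and there is no ∂_2, so H_1 ≅ Z^2.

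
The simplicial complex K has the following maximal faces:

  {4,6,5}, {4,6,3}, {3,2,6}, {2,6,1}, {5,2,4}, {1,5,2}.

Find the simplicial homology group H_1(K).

H_1 ≅ Z.

Order the vertices as 1 < 2 < 3 < 4 < 5 < 6. Listing each simplex with vertices in this order, K has dimension 2 with simplices:

  0-simplices (6): [1], [2], [3], [4], [5], [6]
  1-simplices (12): [1,2], [1,5], [1,6], [2,3], [2,4], [2,5], [2,6], [3,4], [3,6], [4,5], [4,6], [5,6]
  2-simplices (6): [1,2,5], [1,2,6], [2,3,6], [2,4,5], [3,4,6], [4,5,6]

so the chain groups are C_0 ≅ Z^6, C_1 ≅ Z^12, C_2 ≅ Z^6.

Boundary ∂_1: C_1 → C_0 sends each edge [p,q] (with p < q) to q − p. For instance
  ∂[5,6] = [6] − [5].
The resulting 6×12 matrix has rank 5, and its Smith normal form has invariant factors (1,1,1,1,1).

∂_2: C_2 → C_1 sends each 2-simplex [p,q,r] to [q,r] − [p,r] + [p,q]. For instance
  ∂[3,4,6] = [4,6] − [3,6] + [3,4],
  ∂[1,2,6] = [2,6] − [1,6] + [1,2].
This gives a 12×6 integer matrix of rank 6; reducing to Smith normal form yields diagonal entries (1,1,1,1,1,1).

Reading off H_k = ker ∂_k / im ∂_{k+1}:

  H_1: rank ker ∂_1 − rank ∂_2 = (12 − 5) − 6 = 1, and the invariant factors of ∂_2 are all 1, so H_1 ≅ Z.

(K is a triangulation of the cylinder S^1 x I.)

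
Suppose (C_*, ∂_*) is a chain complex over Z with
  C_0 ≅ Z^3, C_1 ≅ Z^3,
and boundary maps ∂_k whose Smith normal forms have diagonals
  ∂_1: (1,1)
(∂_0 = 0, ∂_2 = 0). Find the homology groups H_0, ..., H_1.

H_0 = Z,  H_1 = Z.

H_0: b_0 = 3 − 0 − 2 = 1; torsion from ∂_1 factors > 1: none. So H_0 = Z.
H_1: b_1 = 3 − 2 − 0 = 1; torsion from ∂_2 factors > 1: none. So H_1 = Z.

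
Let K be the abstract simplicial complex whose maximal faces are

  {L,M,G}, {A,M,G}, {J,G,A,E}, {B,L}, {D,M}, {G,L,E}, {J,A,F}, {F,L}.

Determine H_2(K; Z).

Order the vertices as A < B < D < E < F < G < J < L < M. Listing each simplex with vertices in this order, K has dimension 3 with simplices:

  0-simplices (9): A, B, D, E, F, G, J, L, M
  1-simplices (16): AE, AF, AG, AJ, AM, BL, DM, EG, EJ, EL, FJ, FL, GJ, GL, GM, LM
  2-simplices (8): AEG, AEJ, AFJ, AGJ, AGM, EGJ, EGL, GLM
  3-simplices (1): AEGJ

Hence C_0 ≅ Z^9, C_1 ≅ Z^16, C_2 ≅ Z^8, C_3 ≅ Z^1.

The boundary map ∂_1: C_1 → C_0 is given by ∂[p,q] = [q] − [p].
This gives a 9×16 integer matrix of rank 8; reducing to Smith normal form yields diagonal entries (1,1,1,1,1,1,1,1).

The boundary map ∂_2: C_2 → C_1 sends each 2-simplex [p,q,r] to [q,r] − [p,r] + [p,q]. For instance
  ∂AEJ = EJ − AJ + AE,
  ∂EGL = GL − EL + EG.
This gives a 16×8 integer matrix of rank 7; reducing to Smith normal form yields diagonal entries (1,1,1,1,1,1,1).

∂_3: C_3 → C_2 sends each 3-simplex σ to the alternating sum Σ_i (−1)^i (σ with its i-th vertex removed). For instance
  ∂AEGJ = EGJ − AGJ + AEJ − AEG.
The resulting 8×1 matrix has rank 1, and its Smith normal form has invariant factors (1).

Now H_k = ker ∂_k / im ∂_{k+1}, so:

  H_2: rank ker ∂_2 − rank ∂_3 = (8 − 7) − 1 = 0, and the invariant factors of ∂_3 are all 1, so H_2 = 0.

H_2 = 0.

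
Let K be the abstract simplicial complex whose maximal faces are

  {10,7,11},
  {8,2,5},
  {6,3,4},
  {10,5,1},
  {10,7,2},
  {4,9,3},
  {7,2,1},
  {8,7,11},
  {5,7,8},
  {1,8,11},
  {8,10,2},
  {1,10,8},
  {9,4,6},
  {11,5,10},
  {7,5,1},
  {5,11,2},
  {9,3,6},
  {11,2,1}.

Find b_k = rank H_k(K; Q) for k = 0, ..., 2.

Fix the vertex order 1 < 2 < 3 < 4 < 5 < 6 < 7 < 8 < 9 < 10 < 11 and write every simplex with vertices in increasing order. Then dim K = 2 and the simplices of K are:

  0-simplices (11): [1], [2], [3], [4], [5], [6], [7], [8], [9], [10], [11]
  1-simplices (27): (27 of them)
  2-simplices (18): (18 of them)

Hence C_0 ≅ Z^11, C_1 ≅ Z^27, C_2 ≅ Z^18.

Boundary ∂_1: C_1 → C_0 is given by ∂[p,q] = [q] − [p]. For instance
  ∂[8,10] = [10] − [8].
As a 11×27 matrix over Z this has rank 9, with invariant factors (1,1,1,1,1,1,1,1,1).

Boundary ∂_2: C_2 → C_1 maps a triangle to the signed sum of its edges. For instance
  ∂[2,8,10] = [8,10] − [2,10] + [2,8],
  ∂[1,2,11] = [2,11] − [1,11] + [1,2].
The resulting 27×18 matrix has rank 16, and its Smith normal form has invariant factors (1,1,1,1,1,1,1,1,1,1,1,1,1,1,1,1).

From H_k ≅ ker(∂_k) / im(∂_{k+1}) we obtain:

  H_0: rank C_0 − rank ∂_1 = 11 − 9 = 2, and the invariant factors of ∂_1 are all 1, so H_0 = Z^2.
  H_1: rank ker ∂_1 − rank ∂_2 = (27 − 9) − 16 = 2, and the invariant factors of ∂_2 are all 1, so H_1 = Z^2.
  H_2: rank ker ∂_2 − rank ∂_3 = (18 − 16) − 0 = 2, and there is no ∂_3, so H_2 = Z^2.

Hence the Betti numbers are b_0 = 2, b_1 = 2, b_2 = 2.

b_0 = 2, b_1 = 2, b_2 = 2.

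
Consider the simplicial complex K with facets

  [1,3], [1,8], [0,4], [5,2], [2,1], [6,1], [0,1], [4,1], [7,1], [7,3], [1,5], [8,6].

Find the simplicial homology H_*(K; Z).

Order the vertices as 0 < 1 < 2 < 3 < 4 < 5 < 6 < 7 < 8. Listing each simplex with vertices in this order, K has dimension 1 with simplices:

  0-simplices (9): [0], [1], [2], [3], [4], [5], [6], [7], [8]
  1-simplices (12): [0,1], [0,4], [1,2], [1,3], [1,4], [1,5], [1,6], [1,7], [1,8], [2,5], [3,7], [6,8]

giving chain groups C_0 ≅ Z^9, C_1 ≅ Z^12.

∂_1: C_1 → C_0 maps an edge to its endpoints' difference, ∂[p,q] = q − p.
As a 9×12 matrix over Z this has rank 8, with invariant factors (1,1,1,1,1,1,1,1).

Now H_k = ker ∂_k / im ∂_{k+1}, so:

  H_0: rank C_0 − rank ∂_1 = 9 − 8 = 1, and the invariant factors of ∂_1 are all 1, so H_0 = Z.
  H_1: rank ker ∂_1 − rank ∂_2 = (12 − 8) − 0 = 4, and there is no ∂_2, so H_1 = Z^4.

As a check, the Euler characteristic is 9 − 12 = -3, which agrees with 1 − 4 = -3.
(K is a triangulation of a wedge of 4 circles.)

H_0 = Z,  H_1 = Z^4.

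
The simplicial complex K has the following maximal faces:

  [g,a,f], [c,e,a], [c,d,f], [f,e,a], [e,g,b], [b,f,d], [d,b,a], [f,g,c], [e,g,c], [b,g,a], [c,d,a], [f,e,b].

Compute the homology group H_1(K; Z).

H_1 = Z/2.

Take the total order a < b < c < d < e < f < g on the vertex set. Then K (dimension 2) consists of the simplices:

  0-simplices (7): a, b, c, d, e, f, g
  1-simplices (18): ab, ac, ad, ae, af, ag, bd, be, bf, bg, cd, ce, cf, cg, df, ef, eg, fg
  2-simplices (12): abd, abg, acd, ace, aef, afg, bdf, bef, beg, cdf, ceg, cfg

so the chain groups are C_0 ≅ Z^7, C_1 ≅ Z^18, C_2 ≅ Z^12.

Boundary ∂_1: C_1 → C_0 sends each edge [p,q] (with p < q) to q − p.
The resulting 7×18 matrix has rank 6, and its Smith normal form has invariant factors (1,1,1,1,1,1).

The boundary map ∂_2: C_2 → C_1 maps a triangle to the signed sum of its edges. For instance
  ∂beg = eg − bg + be,
  ∂cdf = df − cf + cd.
The 18×12 boundary matrix has rank 12 and Smith normal form diag(1,1,1,1,1,1,1,1,1,1,1,2).

Computing H_k = (kernel of ∂_k) / (image of ∂_{k+1}):

  H_1: rank ker ∂_1 − rank ∂_2 = (18 − 6) − 12 = 0, and ∂_2 has invariant factor 2 > 1, so H_1 = Z/2.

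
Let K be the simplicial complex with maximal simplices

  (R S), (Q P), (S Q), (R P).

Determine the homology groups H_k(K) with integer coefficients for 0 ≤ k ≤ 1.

Order the vertices as P < Q < R < S. Listing each simplex with vertices in this order, K has dimension 1 with simplices:

  0-simplices (4): P, Q, R, S
  1-simplices (4): PQ, PR, QS, RS

Hence C_0 ≅ Z^4, C_1 ≅ Z^4.

The boundary map ∂_1: C_1 → C_0 is given by ∂[p,q] = [q] − [p]. For instance
  ∂RS = S − R.
This gives a 4×4 integer matrix of rank 3; reducing to Smith normal form yields diagonal entries (1,1,1).

From H_k ≅ ker(∂_k) / im(∂_{k+1}) we obtain:

  H_0: rank C_0 − rank ∂_1 = 4 − 3 = 1, and the invariant factors of ∂_1 are all 1, so H_0 = Z.
  H_1: rank ker ∂_1 − rank ∂_2 = (4 − 3) − 0 = 1, and there is no ∂_2, so H_1 = Z.

H_0 = Z,  H_1 = Z.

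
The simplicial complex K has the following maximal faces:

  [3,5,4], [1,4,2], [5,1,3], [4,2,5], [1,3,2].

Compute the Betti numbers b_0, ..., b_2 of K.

b_0 = 1, b_1 = 1, b_2 = 0.

We work with the vertex ordering 1 < 2 < 3 < 4 < 5. The simplices of K, each written with vertices in increasing order, are:

  0-simplices (5): [1], [2], [3], [4], [5]
  1-simplices (10): [1,2], [1,3], [1,4], [1,5], [2,3], [2,4], [2,5], [3,4], [3,5], [4,5]
  2-simplices (5): [1,2,3], [1,2,4], [1,3,5], [2,4,5], [3,4,5]

so the chain groups are C_0 ≅ Z^5, C_1 ≅ Z^10, C_2 ≅ Z^5.

Boundary ∂_1: C_1 → C_0 maps an edge to its endpoints' difference, ∂[p,q] = q − p.
The resulting 5×10 matrix has rank 4, and its Smith normal form has invariant factors (1,1,1,1).

Boundary ∂_2: C_2 → C_1 acts by ∂[p,q,r] = [q,r] − [p,r] + [p,q]. For instance
  ∂[1,2,4] = [2,4] − [1,4] + [1,2],
  ∂[1,3,5] = [3,5] − [1,5] + [1,3].
The resulting 10×5 matrix has rank 5, and its Smith normal form has invariant factors (1,1,1,1,1).

From H_k ≅ ker(∂_k) / im(∂_{k+1}) we obtain:

  H_0: rank C_0 − rank ∂_1 = 5 − 4 = 1, and the invariant factors of ∂_1 are all 1, so H_0 = Z.
  H_1: rank ker ∂_1 − rank ∂_2 = (10 − 4) − 5 = 1, and the invariant factors of ∂_2 are all 1, so H_1 = Z.
  H_2: rank ker ∂_2 − rank ∂_3 = (5 − 5) − 0 = 0, and there is no ∂_3, so H_2 = 0.

As a check, the Euler characteristic is 5 − 10 + 5 = 0, which agrees with 1 − 1 + 0 = 0.

Hence the Betti numbers are b_0 = 1, b_1 = 1, b_2 = 0.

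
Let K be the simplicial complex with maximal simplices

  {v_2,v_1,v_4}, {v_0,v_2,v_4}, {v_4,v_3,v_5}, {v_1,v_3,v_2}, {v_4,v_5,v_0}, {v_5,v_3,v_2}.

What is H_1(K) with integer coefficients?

H_1 ≅ Z.

Take the total order v_0 < v_1 < v_2 < v_3 < v_4 < v_5 on the vertex set. Then K (dimension 2) consists of the simplices:

  0-simplices (6): [v_0], [v_1], [v_2], [v_3], [v_4], [v_5]
  1-simplices (12): [v_0,v_2], [v_0,v_4], [v_0,v_5], [v_1,v_2], [v_1,v_3], [v_1,v_4], [v_2,v_3], [v_2,v_4], [v_2,v_5], [v_3,v_4], [v_3,v_5], [v_4,v_5]
  2-simplices (6): [v_0,v_2,v_4], [v_0,v_4,v_5], [v_1,v_2,v_3], [v_1,v_2,v_4], [v_2,v_3,v_5], [v_3,v_4,v_5]

Hence C_0 ≅ Z^6, C_1 ≅ Z^12, C_2 ≅ Z^6.

The boundary map ∂_1: C_1 → C_0 maps an edge to its endpoints' difference, ∂[p,q] = q − p. For instance
  ∂[v_4,v_5] = [v_5] − [v_4].
The 6×12 boundary matrix has rank 5 and Smith normal form diag(1,1,1,1,1).

Boundary ∂_2: C_2 → C_1 sends each 2-simplex [p,q,r] to [q,r] − [p,r] + [p,q]. For instance
  ∂[v_0,v_2,v_4] = [v_2,v_4] − [v_0,v_4] + [v_0,v_2],
  ∂[v_3,v_4,v_5] = [v_4,v_5] − [v_3,v_5] + [v_3,v_4].
This gives a 12×6 integer matrix of rank 6; reducing to Smith normal form yields diagonal entries (1,1,1,1,1,1).

Computing H_k = (kernel of ∂_k) / (image of ∂_{k+1}):

  H_1: rank ker ∂_1 − rank ∂_2 = (12 − 5) − 6 = 1, and the invariant factors of ∂_2 are all 1, so H_1 = Z.

(K is a triangulation of the cylinder S^1 x I.)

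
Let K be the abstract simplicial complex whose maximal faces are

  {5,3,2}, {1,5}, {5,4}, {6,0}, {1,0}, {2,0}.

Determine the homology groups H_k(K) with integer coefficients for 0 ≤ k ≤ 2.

Take the total order 0 < 1 < 2 < 3 < 4 < 5 < 6 on the vertex set. Then K (dimension 2) consists of the simplices:

  0-simplices (7): [0], [1], [2], [3], [4], [5], [6]
  1-simplices (8): [0,1], [0,2], [0,6], [1,5], [2,3], [2,5], [3,5], [4,5]
  2-simplices (1): [2,3,5]

so the chain groups are C_0 ≅ Z^7, C_1 ≅ Z^8, C_2 ≅ Z^1.

Boundary ∂_1: C_1 → C_0 is given by ∂[p,q] = [q] − [p]. For instance
  ∂[2,5] = [5] − [2].
The 7×8 boundary matrix has rank 6 and Smith normal form diag(1,1,1,1,1,1).

The boundary map ∂_2: C_2 → C_1 maps a triangle to the signed sum of its edges. For instance
  ∂[2,3,5] = [3,5] − [2,5] + [2,3].
As a 8×1 matrix over Z this has rank 1, with invariant factors (1).

From H_k ≅ ker(∂_k) / im(∂_{k+1}) we obtain:

  H_0: rank C_0 − rank ∂_1 = 7 − 6 = 1, and the invariant factors of ∂_1 are all 1, so H_0 ≅ Z.
  H_1: rank ker ∂_1 − rank ∂_2 = (8 − 6) − 1 = 1, and the invariant factors of ∂_2 are all 1, so H_1 ≅ Z.
  H_2: rank ker ∂_2 − rank ∂_3 = (1 − 1) − 0 = 0, and there is no ∂_3, so H_2 ≅ 0.

H_0 ≅ Z,  H_1 ≅ Z,  H_2 = 0.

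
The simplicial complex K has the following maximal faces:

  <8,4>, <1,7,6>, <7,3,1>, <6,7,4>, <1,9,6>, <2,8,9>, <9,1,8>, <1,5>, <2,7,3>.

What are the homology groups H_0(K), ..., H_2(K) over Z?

H_0 ≅ Z,  H_1 ≅ Z^2,  H_2 = 0.

K has 9 vertices, 17 edges, 7 triangles.
rank ∂_0 = 0, rank ∂_1 = 8 ⇒ b_0 = 9 − 0 − 8 = 1; all invariant factors of ∂_1 are 1 so no torsion. So H_0 ≅ Z.
rank ∂_1 = 8, rank ∂_2 = 7 ⇒ b_1 = 17 − 8 − 7 = 2; all invariant factors of ∂_2 are 1 so no torsion. So H_1 ≅ Z^2.
rank ∂_2 = 7, rank ∂_3 = 0 ⇒ b_2 = 7 − 7 − 0 = 0. So H_2 ≅ 0.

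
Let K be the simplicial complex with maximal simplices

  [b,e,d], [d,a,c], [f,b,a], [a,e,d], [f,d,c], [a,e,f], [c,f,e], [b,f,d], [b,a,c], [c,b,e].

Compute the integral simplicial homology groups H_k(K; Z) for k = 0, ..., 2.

K has 6 vertices, 15 edges, 10 triangles.
rank ∂_0 = 0, rank ∂_1 = 5 ⇒ b_0 = 6 − 0 − 5 = 1; all invariant factors of ∂_1 are 1 so no torsion. So H_0 = Z.
rank ∂_1 = 5, rank ∂_2 = 10 ⇒ b_1 = 15 − 5 − 10 = 0; ∂_2 has invariant factor(s) [2] giving torsion. So H_1 = Z_2.
rank ∂_2 = 10, rank ∂_3 = 0 ⇒ b_2 = 10 − 10 − 0 = 0. So H_2 = 0.

H_0 ≅ Z,  H_1 ≅ Z_2,  H_2 = 0.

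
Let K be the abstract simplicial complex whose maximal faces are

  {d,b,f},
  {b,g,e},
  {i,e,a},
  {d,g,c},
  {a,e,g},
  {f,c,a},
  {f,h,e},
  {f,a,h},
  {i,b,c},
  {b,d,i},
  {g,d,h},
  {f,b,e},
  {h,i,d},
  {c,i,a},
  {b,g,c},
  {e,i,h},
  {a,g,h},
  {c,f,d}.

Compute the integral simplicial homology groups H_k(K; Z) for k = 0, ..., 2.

H_0 ≅ Z,  H_1 ≅ Z ⊕ Z/2,  H_2 = 0.

Order the vertices as a < b < c < d < e < f < g < h < i. Listing each simplex with vertices in this order, K has dimension 2 with simplices:

  0-simplices (9): a, b, c, d, e, f, g, h, i
  1-simplices (27): ac, ae, af, ag, ah, ai, bc, bd, be, bf, bg, bi, cd, cf, cg, ci, df, dg, dh, di, ef, eg, eh, ei, fh, gh, hi
  2-simplices (18): acf, aci, aeg, aei, afh, agh, bcg, bci, bdf, bdi, bef, beg, cdf, cdg, dgh, dhi, efh, ehi

so the chain groups are C_0 ≅ Z^9, C_1 ≅ Z^27, C_2 ≅ Z^18.

∂_1: C_1 → C_0 is given by ∂[p,q] = [q] − [p]. For instance
  ∂eh = h − e.
The 9×27 boundary matrix has rank 8 and Smith normal form diag(1,1,1,1,1,1,1,1).

∂_2: C_2 → C_1 maps a triangle to the signed sum of its edges. For instance
  ∂cdf = df − cf + cd,
  ∂bci = ci − bi + bc.
The 27×18 boundary matrix has rank 18 and Smith normal form diag(1,1,1,1,1,1,1,1,1,1,1,1,1,1,1,1,1,2).

From H_k ≅ ker(∂_k) / im(∂_{k+1}) we obtain:

  H_0: rank C_0 − rank ∂_1 = 9 − 8 = 1, and the invariant factors of ∂_1 are all 1, so H_0 ≅ Z.
  H_1: rank ker ∂_1 − rank ∂_2 = (27 − 8) − 18 = 1, and ∂_2 has invariant factor 2 > 1, so H_1 ≅ Z ⊕ Z/2.
  H_2: rank ker ∂_2 − rank ∂_3 = (18 − 18) − 0 = 0, and there is no ∂_3, so H_2 ≅ 0.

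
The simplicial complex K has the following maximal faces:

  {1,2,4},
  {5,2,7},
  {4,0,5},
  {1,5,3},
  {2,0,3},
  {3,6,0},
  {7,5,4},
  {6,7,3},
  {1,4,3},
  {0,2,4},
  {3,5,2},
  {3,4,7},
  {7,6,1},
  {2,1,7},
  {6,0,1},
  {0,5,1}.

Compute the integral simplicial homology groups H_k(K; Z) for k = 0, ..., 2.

K has 8 vertices, 24 edges, 16 triangles.
rank ∂_0 = 0, rank ∂_1 = 7 ⇒ b_0 = 8 − 0 − 7 = 1; all invariant factors of ∂_1 are 1 so no torsion. So H_0 ≅ Z.
rank ∂_1 = 7, rank ∂_2 = 15 ⇒ b_1 = 24 − 7 − 15 = 2; all invariant factors of ∂_2 are 1 so no torsion. So H_1 ≅ Z^2.
rank ∂_2 = 15, rank ∂_3 = 0 ⇒ b_2 = 16 − 15 − 0 = 1. So H_2 ≅ Z.

H_0 = Z,  H_1 = Z^2,  H_2 = Z.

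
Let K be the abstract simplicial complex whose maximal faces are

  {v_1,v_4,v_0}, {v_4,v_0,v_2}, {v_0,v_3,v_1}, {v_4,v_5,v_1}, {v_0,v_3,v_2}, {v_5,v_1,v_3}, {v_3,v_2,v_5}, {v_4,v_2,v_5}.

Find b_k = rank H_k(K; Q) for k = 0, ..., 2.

b_0 = 1, b_1 = 0, b_2 = 1.

We work with the vertex ordering v_0 < v_1 < v_2 < v_3 < v_4 < v_5. The simplices of K, each written with vertices in increasing order, are:

  0-simplices (6): [v_0], [v_1], [v_2], [v_3], [v_4], [v_5]
  1-simplices (12): [v_0,v_1], [v_0,v_2], [v_0,v_3], [v_0,v_4], [v_1,v_3], [v_1,v_4], [v_1,v_5], [v_2,v_3], [v_2,v_4], [v_2,v_5], [v_3,v_5], [v_4,v_5]
  2-simplices (8): [v_0,v_1,v_3], [v_0,v_1,v_4], [v_0,v_2,v_3], [v_0,v_2,v_4], [v_1,v_3,v_5], [v_1,v_4,v_5], [v_2,v_3,v_5], [v_2,v_4,v_5]

giving chain groups C_0 ≅ Z^6, C_1 ≅ Z^12, C_2 ≅ Z^8.

The boundary map ∂_1: C_1 → C_0 sends each edge [p,q] (with p < q) to q − p. For instance
  ∂[v_1,v_5] = [v_5] − [v_1].
As a 6×12 matrix over Z this has rank 5, with invariant factors (1,1,1,1,1).

The boundary map ∂_2: C_2 → C_1 sends each 2-simplex [p,q,r] to [q,r] − [p,r] + [p,q]. For instance
  ∂[v_0,v_1,v_4] = [v_1,v_4] − [v_0,v_4] + [v_0,v_1],
  ∂[v_0,v_2,v_3] = [v_2,v_3] − [v_0,v_3] + [v_0,v_2].
The 12×8 boundary matrix has rank 7 and Smith normal form diag(1,1,1,1,1,1,1).

Now H_k = ker ∂_k / im ∂_{k+1}, so:

  H_0: rank C_0 − rank ∂_1 = 6 − 5 = 1, and the invariant factors of ∂_1 are all 1, so H_0 = Z.
  H_1: rank ker ∂_1 − rank ∂_2 = (12 − 5) − 7 = 0, and the invariant factors of ∂_2 are all 1, so H_1 = 0.
  H_2: rank ker ∂_2 − rank ∂_3 = (8 − 7) − 0 = 1, and there is no ∂_3, so H_2 = Z.

(K is a triangulation of the 2-sphere S^2.)

Hence the Betti numbers are b_0 = 1, b_1 = 0, b_2 = 1.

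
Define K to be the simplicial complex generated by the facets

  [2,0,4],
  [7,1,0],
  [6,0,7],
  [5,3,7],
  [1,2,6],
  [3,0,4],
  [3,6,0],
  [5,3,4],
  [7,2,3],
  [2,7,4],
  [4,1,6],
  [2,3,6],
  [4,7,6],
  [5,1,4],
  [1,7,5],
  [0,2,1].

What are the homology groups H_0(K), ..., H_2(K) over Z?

We work with the vertex ordering 0 < 1 < 2 < 3 < 4 < 5 < 6 < 7. The simplices of K, each written with vertices in increasing order, are:

  0-simplices (8): [0], [1], [2], [3], [4], [5], [6], [7]
  1-simplices (24): (24 of them)
  2-simplices (16): [0,1,2], [0,1,7], [0,2,4], [0,3,4], [0,3,6], [0,6,7], [1,2,6], [1,4,5], [1,4,6], [1,5,7], [2,3,6], [2,3,7], [2,4,7], [3,4,5], [3,5,7], [4,6,7]

Hence C_0 ≅ Z^8, C_1 ≅ Z^24, C_2 ≅ Z^16.

The boundary map ∂_1: C_1 → C_0 is given by ∂[p,q] = [q] − [p].
This gives a 8×24 integer matrix of rank 7; reducing to Smith normal form yields diagonal entries (1,1,1,1,1,1,1).

The boundary map ∂_2: C_2 → C_1 sends each 2-simplex [p,q,r] to [q,r] − [p,r] + [p,q]. For instance
  ∂[1,5,7] = [5,7] − [1,7] + [1,5],
  ∂[0,1,7] = [1,7] − [0,7] + [0,1].
The 24×16 boundary matrix has rank 15 and Smith normal form diag(1,1,1,1,1,1,1,1,1,1,1,1,1,1,1).

From H_k ≅ ker(∂_k) / im(∂_{k+1}) we obtain:

  H_0: rank C_0 − rank ∂_1 = 8 − 7 = 1, and the invariant factors of ∂_1 are all 1, so H_0 = Z.
  H_1: rank ker ∂_1 − rank ∂_2 = (24 − 7) − 15 = 2, and the invariant factors of ∂_2 are all 1, so H_1 = Z^2.
  H_2: rank ker ∂_2 − rank ∂_3 = (16 − 15) − 0 = 1, and there is no ∂_3, so H_2 = Z.

H_0 ≅ Z,  H_1 ≅ Z^2,  H_2 ≅ Z.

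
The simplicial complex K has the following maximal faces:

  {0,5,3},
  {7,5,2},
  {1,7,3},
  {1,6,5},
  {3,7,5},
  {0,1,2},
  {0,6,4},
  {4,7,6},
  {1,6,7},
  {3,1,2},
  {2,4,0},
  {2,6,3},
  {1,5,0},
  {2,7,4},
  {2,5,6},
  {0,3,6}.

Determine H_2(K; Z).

K has 8 vertices, 24 edges, 16 triangles.
rank ∂_2 = 15, rank ∂_3 = 0 ⇒ b_2 = 16 − 15 − 0 = 1. So H_2 = Z.

H_2 = Z.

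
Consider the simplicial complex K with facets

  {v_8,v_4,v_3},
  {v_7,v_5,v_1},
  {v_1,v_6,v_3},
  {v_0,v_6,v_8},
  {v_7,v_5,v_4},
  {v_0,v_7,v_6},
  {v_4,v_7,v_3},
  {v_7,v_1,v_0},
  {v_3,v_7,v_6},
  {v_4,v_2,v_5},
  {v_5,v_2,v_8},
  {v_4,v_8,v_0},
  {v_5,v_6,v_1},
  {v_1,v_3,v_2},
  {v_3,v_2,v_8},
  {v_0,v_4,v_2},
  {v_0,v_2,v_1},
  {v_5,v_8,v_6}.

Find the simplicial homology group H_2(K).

Fix the vertex order v_0 < v_1 < v_2 < v_3 < v_4 < v_5 < v_6 < v_7 < v_8 and write every simplex with vertices in increasing order. Then dim K = 2 and the simplices of K are:

  0-simplices (9): [v_0], [v_1], [v_2], [v_3], [v_4], [v_5], [v_6], [v_7], [v_8]
  1-simplices (27): (27 of them)
  2-simplices (18): (18 of them)

Hence C_0 ≅ Z^9, C_1 ≅ Z^27, C_2 ≅ Z^18.

The boundary map ∂_1: C_1 → C_0 sends each edge [p,q] (with p < q) to q − p.
The 9×27 boundary matrix has rank 8 and Smith normal form diag(1,1,1,1,1,1,1,1).

The boundary map ∂_2: C_2 → C_1 acts by ∂[p,q,r] = [q,r] − [p,r] + [p,q]. For instance
  ∂[v_3,v_4,v_8] = [v_4,v_8] − [v_3,v_8] + [v_3,v_4],
  ∂[v_3,v_4,v_7] = [v_4,v_7] − [v_3,v_7] + [v_3,v_4].
The 27×18 boundary matrix has rank 18 and Smith normal form diag(1,1,1,1,1,1,1,1,1,1,1,1,1,1,1,1,1,2).

Computing H_k = (kernel of ∂_k) / (image of ∂_{k+1}):

  H_2: rank ker ∂_2 − rank ∂_3 = (18 − 18) − 0 = 0, and there is no ∂_3, so H_2 = 0.

(K is a triangulation of the Klein bottle.)

H_2 ≅ 0.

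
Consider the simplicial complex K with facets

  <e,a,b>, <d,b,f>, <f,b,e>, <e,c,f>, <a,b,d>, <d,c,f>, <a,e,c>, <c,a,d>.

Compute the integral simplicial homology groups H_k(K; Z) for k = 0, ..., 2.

K has 6 vertices, 12 edges, 8 triangles.
rank ∂_0 = 0, rank ∂_1 = 5 ⇒ b_0 = 6 − 0 − 5 = 1; all invariant factors of ∂_1 are 1 so no torsion. So H_0 ≅ Z.
rank ∂_1 = 5, rank ∂_2 = 7 ⇒ b_1 = 12 − 5 − 7 = 0; all invariant factors of ∂_2 are 1 so no torsion. So H_1 ≅ 0.
rank ∂_2 = 7, rank ∂_3 = 0 ⇒ b_2 = 8 − 7 − 0 = 1. So H_2 ≅ Z.

H_0 ≅ Z,  H_1 = 0,  H_2 ≅ Z.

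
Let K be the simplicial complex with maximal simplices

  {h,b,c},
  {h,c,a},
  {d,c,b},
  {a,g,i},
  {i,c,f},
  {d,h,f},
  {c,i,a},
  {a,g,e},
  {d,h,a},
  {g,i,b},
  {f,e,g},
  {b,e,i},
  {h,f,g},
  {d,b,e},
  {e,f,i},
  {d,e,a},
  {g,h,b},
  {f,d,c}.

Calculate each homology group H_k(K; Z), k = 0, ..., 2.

H_0 = Z,  H_1 = Z ⊕ Z/2Z,  H_2 = 0.

K has 9 vertices, 27 edges, 18 triangles.
rank ∂_0 = 0, rank ∂_1 = 8 ⇒ b_0 = 9 − 0 − 8 = 1; all invariant factors of ∂_1 are 1 so no torsion. So H_0 ≅ Z.
rank ∂_1 = 8, rank ∂_2 = 18 ⇒ b_1 = 27 − 8 − 18 = 1; ∂_2 has invariant factor(s) [2] giving torsion. So H_1 ≅ Z ⊕ Z/2Z.
rank ∂_2 = 18, rank ∂_3 = 0 ⇒ b_2 = 18 − 18 − 0 = 0. So H_2 ≅ 0.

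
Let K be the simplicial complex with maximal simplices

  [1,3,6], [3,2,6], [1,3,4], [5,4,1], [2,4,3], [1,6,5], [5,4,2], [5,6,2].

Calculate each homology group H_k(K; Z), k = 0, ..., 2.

We work with the vertex ordering 1 < 2 < 3 < 4 < 5 < 6. The simplices of K, each written with vertices in increasing order, are:

  0-simplices (6): [1], [2], [3], [4], [5], [6]
  1-simplices (12): [1,3], [1,4], [1,5], [1,6], [2,3], [2,4], [2,5], [2,6], [3,4], [3,6], [4,5], [5,6]
  2-simplices (8): [1,3,4], [1,3,6], [1,4,5], [1,5,6], [2,3,4], [2,3,6], [2,4,5], [2,5,6]

so the chain groups are C_0 ≅ Z^6, C_1 ≅ Z^12, C_2 ≅ Z^8.

∂_1: C_1 → C_0 is given by ∂[p,q] = [q] − [p].
This gives a 6×12 integer matrix of rank 5; reducing to Smith normal form yields diagonal entries (1,1,1,1,1).

∂_2: C_2 → C_1 sends each 2-simplex [p,q,r] to [q,r] − [p,r] + [p,q]. For instance
  ∂[1,3,6] = [3,6] − [1,6] + [1,3],
  ∂[2,3,4] = [3,4] − [2,4] + [2,3].
As a 12×8 matrix over Z this has rank 7, with invariant factors (1,1,1,1,1,1,1).

Now H_k = ker ∂_k / im ∂_{k+1}, so:

  H_0: rank C_0 − rank ∂_1 = 6 − 5 = 1, and the invariant factors of ∂_1 are all 1, so H_0 ≅ Z.
  H_1: rank ker ∂_1 − rank ∂_2 = (12 − 5) − 7 = 0, and the invariant factors of ∂_2 are all 1, so H_1 ≅ 0.
  H_2: rank ker ∂_2 − rank ∂_3 = (8 − 7) − 0 = 1, and there is no ∂_3, so H_2 ≅ Z.

H_0 = Z,  H_1 = 0,  H_2 = Z.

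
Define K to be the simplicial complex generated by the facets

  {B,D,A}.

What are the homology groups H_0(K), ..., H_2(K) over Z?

H_0 ≅ Z,  H_1 = 0,  H_2 = 0.

Fix the vertex order A < B < D and write every simplex with vertices in increasing order. Then dim K = 2 and the simplices of K are:

  0-simplices (3): A, B, D
  1-simplices (3): AB, AD, BD
  2-simplices (1): ABD

giving chain groups C_0 ≅ Z^3, C_1 ≅ Z^3, C_2 ≅ Z^1.

The boundary map ∂_1: C_1 → C_0 maps an edge to its endpoints' difference, ∂[p,q] = q − p.
The resulting 3×3 matrix has rank 2, and its Smith normal form has invariant factors (1,1).

The boundary map ∂_2: C_2 → C_1 acts by ∂[p,q,r] = [q,r] − [p,r] + [p,q]. For instance
  ∂ABD = BD − AD + AB.
The 3×1 boundary matrix has rank 1 and Smith normal form diag(1).

Computing H_k = (kernel of ∂_k) / (image of ∂_{k+1}):

  H_0: rank C_0 − rank ∂_1 = 3 − 2 = 1, and the invariant factors of ∂_1 are all 1, so H_0 ≅ Z.
  H_1: rank ker ∂_1 − rank ∂_2 = (3 − 2) − 1 = 0, and the invariant factors of ∂_2 are all 1, so H_1 ≅ 0.
  H_2: rank ker ∂_2 − rank ∂_3 = (1 − 1) − 0 = 0, and there is no ∂_3, so H_2 ≅ 0.

As a check, the Euler characteristic is 3 − 3 + 1 = 1, which agrees with 1 − 0 + 0 = 1.
(K is a triangulation of the 2-simplex.)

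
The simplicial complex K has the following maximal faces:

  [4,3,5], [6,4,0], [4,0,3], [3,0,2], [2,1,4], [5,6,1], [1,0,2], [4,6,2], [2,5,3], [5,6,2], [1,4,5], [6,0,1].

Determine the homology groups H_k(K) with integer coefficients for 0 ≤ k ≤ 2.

Fix the vertex order 0 < 1 < 2 < 3 < 4 < 5 < 6 and write every simplex with vertices in increasing order. Then dim K = 2 and the simplices of K are:

  0-simplices (7): [0], [1], [2], [3], [4], [5], [6]
  1-simplices (18): [0,1], [0,2], [0,3], [0,4], [0,6], [1,2], [1,4], [1,5], [1,6], [2,3], [2,4], [2,5], [2,6], [3,4], [3,5], [4,5], [4,6], [5,6]
  2-simplices (12): [0,1,2], [0,1,6], [0,2,3], [0,3,4], [0,4,6], [1,2,4], [1,4,5], [1,5,6], [2,3,5], [2,4,6], [2,5,6], [3,4,5]

so the chain groups are C_0 ≅ Z^7, C_1 ≅ Z^18, C_2 ≅ Z^12.

The boundary map ∂_1: C_1 → C_0 maps an edge to its endpoints' difference, ∂[p,q] = q − p. For instance
  ∂[1,6] = [6] − [1].
The 7×18 boundary matrix has rank 6 and Smith normal form diag(1,1,1,1,1,1).

Boundary ∂_2: C_2 → C_1 sends each 2-simplex [p,q,r] to [q,r] − [p,r] + [p,q]. For instance
  ∂[2,4,6] = [4,6] − [2,6] + [2,4],
  ∂[2,5,6] = [5,6] − [2,6] + [2,5].
As a 18×12 matrix over Z this has rank 12, with invariant factors (1,1,1,1,1,1,1,1,1,1,1,2).

Reading off H_k = ker ∂_k / im ∂_{k+1}:

  H_0: rank C_0 − rank ∂_1 = 7 − 6 = 1, and the invariant factors of ∂_1 are all 1, so H_0 ≅ Z.
  H_1: rank ker ∂_1 − rank ∂_2 = (18 − 6) − 12 = 0, and ∂_2 has invariant factor 2 > 1, so H_1 ≅ Z/2.
  H_2: rank ker ∂_2 − rank ∂_3 = (12 − 12) − 0 = 0, and there is no ∂_3, so H_2 ≅ 0.

(K is a triangulation of the real projective plane RP^2.)

H_0 ≅ Z,  H_1 ≅ Z/2,  H_2 = 0.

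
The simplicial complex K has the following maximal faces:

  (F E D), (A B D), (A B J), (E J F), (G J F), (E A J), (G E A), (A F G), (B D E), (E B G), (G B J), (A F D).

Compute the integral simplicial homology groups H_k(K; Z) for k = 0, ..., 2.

Take the total order A < B < D < E < F < G < J on the vertex set. Then K (dimension 2) consists of the simplices:

  0-simplices (7): A, B, D, E, F, G, J
  1-simplices (18): AB, AD, AE, AF, AG, AJ, BD, BE, BG, BJ, DE, DF, EF, EG, EJ, FG, FJ, GJ
  2-simplices (12): ABD, ABJ, ADF, AEG, AEJ, AFG, BDE, BEG, BGJ, DEF, EFJ, FGJ

giving chain groups C_0 ≅ Z^7, C_1 ≅ Z^18, C_2 ≅ Z^12.

∂_1: C_1 → C_0 maps an edge to its endpoints' difference, ∂[p,q] = q − p.
The 7×18 boundary matrix has rank 6 and Smith normal form diag(1,1,1,1,1,1).

Boundary ∂_2: C_2 → C_1 acts by ∂[p,q,r] = [q,r] − [p,r] + [p,q]. For instance
  ∂DEF = EF − DF + DE,
  ∂AFG = FG − AG + AF.
The 18×12 boundary matrix has rank 12 and Smith normal form diag(1,1,1,1,1,1,1,1,1,1,1,2).

Reading off H_k = ker ∂_k / im ∂_{k+1}:

  H_0: rank C_0 − rank ∂_1 = 7 − 6 = 1, and the invariant factors of ∂_1 are all 1, so H_0 ≅ Z.
  H_1: rank ker ∂_1 − rank ∂_2 = (18 − 6) − 12 = 0, and ∂_2 has invariant factor 2 > 1, so H_1 ≅ Z/2.
  H_2: rank ker ∂_2 − rank ∂_3 = (12 − 12) − 0 = 0, and there is no ∂_3, so H_2 ≅ 0.

H_0 ≅ Z,  H_1 ≅ Z/2,  H_2 = 0.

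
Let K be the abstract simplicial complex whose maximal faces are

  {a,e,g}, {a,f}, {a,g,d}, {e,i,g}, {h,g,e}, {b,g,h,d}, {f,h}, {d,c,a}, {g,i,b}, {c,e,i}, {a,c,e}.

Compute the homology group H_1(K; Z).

H_1 ≅ Z.

Order the vertices as a < b < c < d < e < f < g < h < i. Listing each simplex with vertices in this order, K has dimension 3 with simplices:

  0-simplices (9): a, b, c, d, e, f, g, h, i
  1-simplices (20): ac, ad, ae, af, ag, bd, bg, bh, bi, cd, ce, ci, dg, dh, eg, eh, ei, fh, gh, gi
  2-simplices (12): acd, ace, adg, aeg, bdg, bdh, bgh, bgi, cei, dgh, egh, egi
  3-simplices (1): bdgh

so the chain groups are C_0 ≅ Z^9, C_1 ≅ Z^20, C_2 ≅ Z^12, C_3 ≅ Z^1.

The boundary map ∂_1: C_1 → C_0 is given by ∂[p,q] = [q] − [p].
As a 9×20 matrix over Z this has rank 8, with invariant factors (1,1,1,1,1,1,1,1).

The boundary map ∂_2: C_2 → C_1 sends each 2-simplex [p,q,r] to [q,r] − [p,r] + [p,q]. For instance
  ∂bdg = dg − bg + bd,
  ∂bgi = gi − bi + bg.
This gives a 20×12 integer matrix of rank 11; reducing to Smith normal form yields diagonal entries (1,1,1,1,1,1,1,1,1,1,1).

Boundary ∂_3: C_3 → C_2 sends each 3-simplex σ to the alternating sum Σ_i (−1)^i (σ with its i-th vertex removed). For instance
  ∂bdgh = dgh − bgh + bdh − bdg.
This gives a 12×1 integer matrix of rank 1; reducing to Smith normal form yields diagonal entries (1).

Now H_k = ker ∂_k / im ∂_{k+1}, so:

  H_1: rank ker ∂_1 − rank ∂_2 = (20 − 8) − 11 = 1, and the invariant factors of ∂_2 are all 1, so H_1 ≅ Z.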